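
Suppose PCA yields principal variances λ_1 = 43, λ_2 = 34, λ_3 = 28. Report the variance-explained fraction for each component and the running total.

Step 1 — total variance = trace(Sigma) = Σ λ_i = 43 + 34 + 28 = 105.

Step 2 — fraction explained by component i = λ_i / Σ λ:
  PC1: 43/105 = 0.4095
  PC2: 34/105 = 0.3238
  PC3: 28/105 = 0.2667

Step 3 — cumulative fraction after k components = (λ_1 + ... + λ_k) / Σ λ:
  k = 1: 43/105 = 0.4095
  k = 2: (43 + 34)/105 = 77/105 = 0.7333
  k = 3: (43 + 34 + 28)/105 = 105/105 = 1

Summary (fraction, with percent):

explained: PC1 0.4095 (40.95%), PC2 0.3238 (32.38%), PC3 0.2667 (26.67%);  cumulative: 0.4095, 0.7333, 1


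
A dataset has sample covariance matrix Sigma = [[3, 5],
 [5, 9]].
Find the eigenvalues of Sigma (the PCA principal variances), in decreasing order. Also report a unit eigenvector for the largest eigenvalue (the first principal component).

Step 1 — characteristic polynomial of 2×2 Sigma:
  det(Sigma - λI) = λ² - trace · λ + det = 0.
  trace = 3 + 9 = 12, det = 3·9 - (5)² = 2.
Step 2 — discriminant:
  Δ = trace² - 4·det = 144 - 8 = 136.
Step 3 — eigenvalues:
  λ = (trace ± √Δ)/2 = (12 ± 11.6619)/2,
  λ_1 = 11.831,  λ_2 = 0.169.

Step 4 — unit eigenvector for λ_1: solve (Sigma - λ_1 I)v = 0. First row:
  (3 - 11.831)·v_x + (5)·v_y = 0, i.e. (-8.831)·v_x + (5)·v_y = 0,
  so v ∝ (b, λ_1 - a) = (5, 8.831) = u.
  ||u|| = √((5)² + (8.831)²) = √(102.9857) ≈ 10.1482,
  v_1 = u/||u|| ≈ (0.4927, 0.8702) (||v_1|| = 1).

λ_1 = 11.831,  λ_2 = 0.169;  v_1 ≈ (0.4927, 0.8702)


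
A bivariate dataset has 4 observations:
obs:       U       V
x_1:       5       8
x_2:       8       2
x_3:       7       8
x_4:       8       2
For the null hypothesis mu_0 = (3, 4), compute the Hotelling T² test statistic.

Step 1 — sample mean vector:
  mean(U) = (5 + 8 + 7 + 8) / 4 = 28/4 = 7
  mean(V) = (8 + 2 + 8 + 2) / 4 = 20/4 = 5
  x̄ = (7, 5),  deviation x̄ - mu_0 = (7, 5) - (3, 4) = (4, 1).

Step 2 — sample covariance matrix, S[i,j] = (1/(n-1)) · Σ_k (x_{k,i} - mean_i) · (x_{k,j} - mean_j), divisor n-1 = 3:
  S[U,U] = ((-2)·(-2) + (1)·(1) + (0)·(0) + (1)·(1)) / 3 = 6/3 = 2
  S[U,V] = ((-2)·(3) + (1)·(-3) + (0)·(3) + (1)·(-3)) / 3 = -12/3 = -4
  S[V,V] = ((3)·(3) + (-3)·(-3) + (3)·(3) + (-3)·(-3)) / 3 = 36/3 = 12
  S = [[2, -4],
 [-4, 12]].

Step 3 — invert S. det(S) = 2·12 - (-4)² = 8.
  S^{-1} = (1/det) · [[d, -b], [-b, a]] = [[1.5, 0.5],
 [0.5, 0.25]].

Step 4 — quadratic form (x̄ - mu_0)^T · S^{-1} · (x̄ - mu_0):
  S^{-1} · (x̄ - mu_0) = (6.5, 2.25),
  (x̄ - mu_0)^T · [...] = (4)·(6.5) + (1)·(2.25) = 28.25.

Step 5 — scale by n: T² = 4 · 28.25 = 113.

T² ≈ 113


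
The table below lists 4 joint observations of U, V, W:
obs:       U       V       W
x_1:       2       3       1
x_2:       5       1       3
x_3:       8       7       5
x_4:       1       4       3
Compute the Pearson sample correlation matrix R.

Step 1 — column means:
  mean(U) = (2 + 5 + 8 + 1) / 4 = 16/4 = 4
  mean(V) = (3 + 1 + 7 + 4) / 4 = 15/4 = 3.75
  mean(W) = (1 + 3 + 5 + 3) / 4 = 12/4 = 3

Step 2 — sample variances and covariances s[i,j] = (1/(n-1)) · Σ_k (x_{k,i} - mean_i) · (x_{k,j} - mean_j), with n-1 = 3:
  s[U,U] = ((-2)·(-2) + (1)·(1) + (4)·(4) + (-3)·(-3)) / 3 = 30/3 = 10
  s[U,V] = ((-2)·(-0.75) + (1)·(-2.75) + (4)·(3.25) + (-3)·(0.25)) / 3 = 11/3 = 3.6667
  s[U,W] = ((-2)·(-2) + (1)·(0) + (4)·(2) + (-3)·(0)) / 3 = 12/3 = 4
  s[V,V] = ((-0.75)·(-0.75) + (-2.75)·(-2.75) + (3.25)·(3.25) + (0.25)·(0.25)) / 3 = 18.75/3 = 6.25
  s[V,W] = ((-0.75)·(-2) + (-2.75)·(0) + (3.25)·(2) + (0.25)·(0)) / 3 = 8/3 = 2.6667
  s[W,W] = ((-2)·(-2) + (0)·(0) + (2)·(2) + (0)·(0)) / 3 = 8/3 = 2.6667
  Sample standard deviations s_i = √(s[i,i]):
  s(U) = √(10) = 3.1623
  s(V) = √(6.25) = 2.5
  s(W) = √(2.6667) = 1.633

Step 3 — r_{ij} = s_{ij} / (s_i · s_j):
  r[U,U] = 1 (diagonal).
  r[U,V] = 3.6667 / (3.1623 · 2.5) = 3.6667 / 7.9057 = 0.4638
  r[U,W] = 4 / (3.1623 · 1.633) = 4 / 5.164 = 0.7746
  r[V,V] = 1 (diagonal).
  r[V,W] = 2.6667 / (2.5 · 1.633) = 2.6667 / 4.0825 = 0.6532
  r[W,W] = 1 (diagonal).

R is symmetric with unit diagonal. Assembling:

R = [[1, 0.4638, 0.7746],
 [0.4638, 1, 0.6532],
 [0.7746, 0.6532, 1]]


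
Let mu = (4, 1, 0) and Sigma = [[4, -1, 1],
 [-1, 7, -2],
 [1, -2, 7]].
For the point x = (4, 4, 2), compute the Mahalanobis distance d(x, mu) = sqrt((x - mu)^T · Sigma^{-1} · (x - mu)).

Step 1 — centre the observation: (x - mu) = (0, 3, 2).

Step 2 — invert Sigma (cofactor / det for 3×3, or solve directly):
  Sigma^{-1} = [[0.2647, 0.0294, -0.0294],
 [0.0294, 0.1588, 0.0412],
 [-0.0294, 0.0412, 0.1588]].

Step 3 — form the quadratic (x - mu)^T · Sigma^{-1} · (x - mu):
  Sigma^{-1} · (x - mu) = (0.0294, 0.5588, 0.4412).
  (x - mu)^T · [Sigma^{-1} · (x - mu)] = (0)·(0.0294) + (3)·(0.5588) + (2)·(0.4412) = 2.5588.

Step 4 — take square root: d = √(2.5588) ≈ 1.5996.

d(x, mu) = √(2.5588) ≈ 1.5996


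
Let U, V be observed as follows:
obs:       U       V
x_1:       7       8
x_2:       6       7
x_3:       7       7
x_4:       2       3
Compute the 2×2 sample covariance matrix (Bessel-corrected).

Step 1 — column means:
  mean(U) = (7 + 6 + 7 + 2) / 4 = 22/4 = 5.5
  mean(V) = (8 + 7 + 7 + 3) / 4 = 25/4 = 6.25

Step 2 — sample covariance S[i,j] = (1/(n-1)) · Σ_k (x_{k,i} - mean_i) · (x_{k,j} - mean_j), with n-1 = 3.
  S[U,U] = ((1.5)·(1.5) + (0.5)·(0.5) + (1.5)·(1.5) + (-3.5)·(-3.5)) / 3 = 17/3 = 5.6667
  S[U,V] = ((1.5)·(1.75) + (0.5)·(0.75) + (1.5)·(0.75) + (-3.5)·(-3.25)) / 3 = 15.5/3 = 5.1667
  S[V,V] = ((1.75)·(1.75) + (0.75)·(0.75) + (0.75)·(0.75) + (-3.25)·(-3.25)) / 3 = 14.75/3 = 4.9167

S is symmetric (S[j,i] = S[i,j]). Assembling:

S = [[5.6667, 5.1667],
 [5.1667, 4.9167]]


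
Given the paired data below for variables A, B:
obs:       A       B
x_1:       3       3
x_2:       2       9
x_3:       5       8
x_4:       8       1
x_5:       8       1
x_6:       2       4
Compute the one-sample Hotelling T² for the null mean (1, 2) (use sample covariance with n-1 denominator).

Step 1 — sample mean vector:
  mean(A) = (3 + 2 + 5 + 8 + 8 + 2) / 6 = 28/6 = 4.6667
  mean(B) = (3 + 9 + 8 + 1 + 1 + 4) / 6 = 26/6 = 4.3333
  x̄ = (4.6667, 4.3333),  deviation x̄ - mu_0 = (4.6667, 4.3333) - (1, 2) = (3.6667, 2.3333).

Step 2 — sample covariance matrix, S[i,j] = (1/(n-1)) · Σ_k (x_{k,i} - mean_i) · (x_{k,j} - mean_j), divisor n-1 = 5:
  S[A,A] = ((-1.6667)·(-1.6667) + (-2.6667)·(-2.6667) + (0.3333)·(0.3333) + (3.3333)·(3.3333) + (3.3333)·(3.3333) + (-2.6667)·(-2.6667)) / 5 = 39.3333/5 = 7.8667
  S[A,B] = ((-1.6667)·(-1.3333) + (-2.6667)·(4.6667) + (0.3333)·(3.6667) + (3.3333)·(-3.3333) + (3.3333)·(-3.3333) + (-2.6667)·(-0.3333)) / 5 = -30.3333/5 = -6.0667
  S[B,B] = ((-1.3333)·(-1.3333) + (4.6667)·(4.6667) + (3.6667)·(3.6667) + (-3.3333)·(-3.3333) + (-3.3333)·(-3.3333) + (-0.3333)·(-0.3333)) / 5 = 59.3333/5 = 11.8667
  S = [[7.8667, -6.0667],
 [-6.0667, 11.8667]].

Step 3 — invert S. det(S) = 7.8667·11.8667 - (-6.0667)² = 56.5467.
  S^{-1} = (1/det) · [[d, -b], [-b, a]] = [[0.2099, 0.1073],
 [0.1073, 0.1391]].

Step 4 — quadratic form (x̄ - mu_0)^T · S^{-1} · (x̄ - mu_0):
  S^{-1} · (x̄ - mu_0) = (1.0198, 0.718),
  (x̄ - mu_0)^T · [...] = (3.6667)·(1.0198) + (2.3333)·(0.718) = 5.4146.

Step 5 — scale by n: T² = 6 · 5.4146 = 32.4876.

T² ≈ 32.4876


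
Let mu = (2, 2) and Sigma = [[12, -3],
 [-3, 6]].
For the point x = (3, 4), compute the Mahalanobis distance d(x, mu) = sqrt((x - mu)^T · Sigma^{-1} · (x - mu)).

Step 1 — centre the observation: (x - mu) = (1, 2).

Step 2 — invert Sigma. det(Sigma) = 12·6 - (-3)² = 63.
  Sigma^{-1} = (1/det) · [[d, -b], [-b, a]] = [[0.0952, 0.0476],
 [0.0476, 0.1905]].

Step 3 — form the quadratic (x - mu)^T · Sigma^{-1} · (x - mu):
  Sigma^{-1} · (x - mu) = (0.1905, 0.4286).
  (x - mu)^T · [Sigma^{-1} · (x - mu)] = (1)·(0.1905) + (2)·(0.4286) = 1.0476.

Step 4 — take square root: d = √(1.0476) ≈ 1.0235.

d(x, mu) = √(1.0476) ≈ 1.0235


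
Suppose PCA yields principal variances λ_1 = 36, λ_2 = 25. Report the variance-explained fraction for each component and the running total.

Step 1 — total variance = trace(Sigma) = Σ λ_i = 36 + 25 = 61.

Step 2 — fraction explained by component i = λ_i / Σ λ:
  PC1: 36/61 = 0.5902
  PC2: 25/61 = 0.4098

Step 3 — cumulative fraction after k components = (λ_1 + ... + λ_k) / Σ λ:
  k = 1: 36/61 = 0.5902
  k = 2: (36 + 25)/61 = 61/61 = 1

Summary (fraction, with percent):

explained: PC1 0.5902 (59.02%), PC2 0.4098 (40.98%);  cumulative: 0.5902, 1


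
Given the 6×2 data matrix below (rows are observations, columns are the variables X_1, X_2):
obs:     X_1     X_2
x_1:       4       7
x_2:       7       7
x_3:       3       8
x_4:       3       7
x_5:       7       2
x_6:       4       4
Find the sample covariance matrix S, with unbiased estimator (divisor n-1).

Step 1 — column means:
  mean(X_1) = (4 + 7 + 3 + 3 + 7 + 4) / 6 = 28/6 = 4.6667
  mean(X_2) = (7 + 7 + 8 + 7 + 2 + 4) / 6 = 35/6 = 5.8333

Step 2 — sample covariance S[i,j] = (1/(n-1)) · Σ_k (x_{k,i} - mean_i) · (x_{k,j} - mean_j), with n-1 = 5.
  S[X_1,X_1] = ((-0.6667)·(-0.6667) + (2.3333)·(2.3333) + (-1.6667)·(-1.6667) + (-1.6667)·(-1.6667) + (2.3333)·(2.3333) + (-0.6667)·(-0.6667)) / 5 = 17.3333/5 = 3.4667
  S[X_1,X_2] = ((-0.6667)·(1.1667) + (2.3333)·(1.1667) + (-1.6667)·(2.1667) + (-1.6667)·(1.1667) + (2.3333)·(-3.8333) + (-0.6667)·(-1.8333)) / 5 = -11.3333/5 = -2.2667
  S[X_2,X_2] = ((1.1667)·(1.1667) + (1.1667)·(1.1667) + (2.1667)·(2.1667) + (1.1667)·(1.1667) + (-3.8333)·(-3.8333) + (-1.8333)·(-1.8333)) / 5 = 26.8333/5 = 5.3667

S is symmetric (S[j,i] = S[i,j]). Assembling:

S = [[3.4667, -2.2667],
 [-2.2667, 5.3667]]


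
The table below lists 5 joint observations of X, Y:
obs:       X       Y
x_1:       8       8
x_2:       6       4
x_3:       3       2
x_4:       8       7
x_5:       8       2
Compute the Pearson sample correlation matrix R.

Step 1 — column means:
  mean(X) = (8 + 6 + 3 + 8 + 8) / 5 = 33/5 = 6.6
  mean(Y) = (8 + 4 + 2 + 7 + 2) / 5 = 23/5 = 4.6

Step 2 — sample variances and covariances s[i,j] = (1/(n-1)) · Σ_k (x_{k,i} - mean_i) · (x_{k,j} - mean_j), with n-1 = 4:
  s[X,X] = ((1.4)·(1.4) + (-0.6)·(-0.6) + (-3.6)·(-3.6) + (1.4)·(1.4) + (1.4)·(1.4)) / 4 = 19.2/4 = 4.8
  s[X,Y] = ((1.4)·(3.4) + (-0.6)·(-0.6) + (-3.6)·(-2.6) + (1.4)·(2.4) + (1.4)·(-2.6)) / 4 = 14.2/4 = 3.55
  s[Y,Y] = ((3.4)·(3.4) + (-0.6)·(-0.6) + (-2.6)·(-2.6) + (2.4)·(2.4) + (-2.6)·(-2.6)) / 4 = 31.2/4 = 7.8
  Sample standard deviations s_i = √(s[i,i]):
  s(X) = √(4.8) = 2.1909
  s(Y) = √(7.8) = 2.7928

Step 3 — r_{ij} = s_{ij} / (s_i · s_j):
  r[X,X] = 1 (diagonal).
  r[X,Y] = 3.55 / (2.1909 · 2.7928) = 3.55 / 6.1188 = 0.5802
  r[Y,Y] = 1 (diagonal).

R is symmetric with unit diagonal. Assembling:

R = [[1, 0.5802],
 [0.5802, 1]]


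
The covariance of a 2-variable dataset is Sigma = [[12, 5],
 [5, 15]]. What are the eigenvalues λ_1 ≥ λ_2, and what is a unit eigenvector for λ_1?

Step 1 — characteristic polynomial of 2×2 Sigma:
  det(Sigma - λI) = λ² - trace · λ + det = 0.
  trace = 12 + 15 = 27, det = 12·15 - (5)² = 155.
Step 2 — discriminant:
  Δ = trace² - 4·det = 729 - 620 = 109.
Step 3 — eigenvalues:
  λ = (trace ± √Δ)/2 = (27 ± 10.4403)/2,
  λ_1 = 18.7202,  λ_2 = 8.2798.

Step 4 — unit eigenvector for λ_1: solve (Sigma - λ_1 I)v = 0. First row:
  (12 - 18.7202)·v_x + (5)·v_y = 0, i.e. (-6.7202)·v_x + (5)·v_y = 0,
  so v ∝ (b, λ_1 - a) = (5, 6.7202) = u.
  ||u|| = √((5)² + (6.7202)²) = √(70.1605) ≈ 8.3762,
  v_1 = u/||u|| ≈ (0.5969, 0.8023) (||v_1|| = 1).

λ_1 = 18.7202,  λ_2 = 8.2798;  v_1 ≈ (0.5969, 0.8023)


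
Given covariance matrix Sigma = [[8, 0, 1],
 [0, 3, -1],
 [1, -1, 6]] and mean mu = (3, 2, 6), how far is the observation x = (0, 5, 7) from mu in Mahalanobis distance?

Step 1 — centre the observation: (x - mu) = (-3, 3, 1).

Step 2 — invert Sigma (cofactor / det for 3×3, or solve directly):
  Sigma^{-1} = [[0.1278, -0.0075, -0.0226],
 [-0.0075, 0.3534, 0.0602],
 [-0.0226, 0.0602, 0.1805]].

Step 3 — form the quadratic (x - mu)^T · Sigma^{-1} · (x - mu):
  Sigma^{-1} · (x - mu) = (-0.4286, 1.1429, 0.4286).
  (x - mu)^T · [Sigma^{-1} · (x - mu)] = (-3)·(-0.4286) + (3)·(1.1429) + (1)·(0.4286) = 5.1429.

Step 4 — take square root: d = √(5.1429) ≈ 2.2678.

d(x, mu) = √(5.1429) ≈ 2.2678


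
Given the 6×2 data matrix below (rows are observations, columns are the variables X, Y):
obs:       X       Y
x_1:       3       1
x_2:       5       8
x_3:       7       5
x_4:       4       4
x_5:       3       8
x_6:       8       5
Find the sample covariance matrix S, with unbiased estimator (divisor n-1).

Step 1 — column means:
  mean(X) = (3 + 5 + 7 + 4 + 3 + 8) / 6 = 30/6 = 5
  mean(Y) = (1 + 8 + 5 + 4 + 8 + 5) / 6 = 31/6 = 5.1667

Step 2 — sample covariance S[i,j] = (1/(n-1)) · Σ_k (x_{k,i} - mean_i) · (x_{k,j} - mean_j), with n-1 = 5.
  S[X,X] = ((-2)·(-2) + (0)·(0) + (2)·(2) + (-1)·(-1) + (-2)·(-2) + (3)·(3)) / 5 = 22/5 = 4.4
  S[X,Y] = ((-2)·(-4.1667) + (0)·(2.8333) + (2)·(-0.1667) + (-1)·(-1.1667) + (-2)·(2.8333) + (3)·(-0.1667)) / 5 = 3/5 = 0.6
  S[Y,Y] = ((-4.1667)·(-4.1667) + (2.8333)·(2.8333) + (-0.1667)·(-0.1667) + (-1.1667)·(-1.1667) + (2.8333)·(2.8333) + (-0.1667)·(-0.1667)) / 5 = 34.8333/5 = 6.9667

S is symmetric (S[j,i] = S[i,j]). Assembling:

S = [[4.4, 0.6],
 [0.6, 6.9667]]


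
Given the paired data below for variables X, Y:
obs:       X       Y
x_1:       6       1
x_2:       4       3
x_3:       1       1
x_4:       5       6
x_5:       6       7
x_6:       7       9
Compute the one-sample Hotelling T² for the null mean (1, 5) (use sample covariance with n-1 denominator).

Step 1 — sample mean vector:
  mean(X) = (6 + 4 + 1 + 5 + 6 + 7) / 6 = 29/6 = 4.8333
  mean(Y) = (1 + 3 + 1 + 6 + 7 + 9) / 6 = 27/6 = 4.5
  x̄ = (4.8333, 4.5),  deviation x̄ - mu_0 = (4.8333, 4.5) - (1, 5) = (3.8333, -0.5).

Step 2 — sample covariance matrix, S[i,j] = (1/(n-1)) · Σ_k (x_{k,i} - mean_i) · (x_{k,j} - mean_j), divisor n-1 = 5:
  S[X,X] = ((1.1667)·(1.1667) + (-0.8333)·(-0.8333) + (-3.8333)·(-3.8333) + (0.1667)·(0.1667) + (1.1667)·(1.1667) + (2.1667)·(2.1667)) / 5 = 22.8333/5 = 4.5667
  S[X,Y] = ((1.1667)·(-3.5) + (-0.8333)·(-1.5) + (-3.8333)·(-3.5) + (0.1667)·(1.5) + (1.1667)·(2.5) + (2.1667)·(4.5)) / 5 = 23.5/5 = 4.7
  S[Y,Y] = ((-3.5)·(-3.5) + (-1.5)·(-1.5) + (-3.5)·(-3.5) + (1.5)·(1.5) + (2.5)·(2.5) + (4.5)·(4.5)) / 5 = 55.5/5 = 11.1
  S = [[4.5667, 4.7],
 [4.7, 11.1]].

Step 3 — invert S. det(S) = 4.5667·11.1 - (4.7)² = 28.6.
  S^{-1} = (1/det) · [[d, -b], [-b, a]] = [[0.3881, -0.1643],
 [-0.1643, 0.1597]].

Step 4 — quadratic form (x̄ - mu_0)^T · S^{-1} · (x̄ - mu_0):
  S^{-1} · (x̄ - mu_0) = (1.5699, -0.7098),
  (x̄ - mu_0)^T · [...] = (3.8333)·(1.5699) + (-0.5)·(-0.7098) = 6.373.

Step 5 — scale by n: T² = 6 · 6.373 = 38.2378.

T² ≈ 38.2378


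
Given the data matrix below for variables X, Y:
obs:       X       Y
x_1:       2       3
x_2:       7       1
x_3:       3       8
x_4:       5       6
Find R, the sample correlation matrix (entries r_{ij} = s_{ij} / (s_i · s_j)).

Step 1 — column means:
  mean(X) = (2 + 7 + 3 + 5) / 4 = 17/4 = 4.25
  mean(Y) = (3 + 1 + 8 + 6) / 4 = 18/4 = 4.5

Step 2 — sample variances and covariances s[i,j] = (1/(n-1)) · Σ_k (x_{k,i} - mean_i) · (x_{k,j} - mean_j), with n-1 = 3:
  s[X,X] = ((-2.25)·(-2.25) + (2.75)·(2.75) + (-1.25)·(-1.25) + (0.75)·(0.75)) / 3 = 14.75/3 = 4.9167
  s[X,Y] = ((-2.25)·(-1.5) + (2.75)·(-3.5) + (-1.25)·(3.5) + (0.75)·(1.5)) / 3 = -9.5/3 = -3.1667
  s[Y,Y] = ((-1.5)·(-1.5) + (-3.5)·(-3.5) + (3.5)·(3.5) + (1.5)·(1.5)) / 3 = 29/3 = 9.6667
  Sample standard deviations s_i = √(s[i,i]):
  s(X) = √(4.9167) = 2.2174
  s(Y) = √(9.6667) = 3.1091

Step 3 — r_{ij} = s_{ij} / (s_i · s_j):
  r[X,X] = 1 (diagonal).
  r[X,Y] = -3.1667 / (2.2174 · 3.1091) = -3.1667 / 6.894 = -0.4593
  r[Y,Y] = 1 (diagonal).

R is symmetric with unit diagonal. Assembling:

R = [[1, -0.4593],
 [-0.4593, 1]]


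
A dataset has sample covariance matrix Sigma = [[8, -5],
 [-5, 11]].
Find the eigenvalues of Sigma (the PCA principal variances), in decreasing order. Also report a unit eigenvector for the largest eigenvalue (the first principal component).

Step 1 — characteristic polynomial of 2×2 Sigma:
  det(Sigma - λI) = λ² - trace · λ + det = 0.
  trace = 8 + 11 = 19, det = 8·11 - (-5)² = 63.
Step 2 — discriminant:
  Δ = trace² - 4·det = 361 - 252 = 109.
Step 3 — eigenvalues:
  λ = (trace ± √Δ)/2 = (19 ± 10.4403)/2,
  λ_1 = 14.7202,  λ_2 = 4.2798.

Step 4 — unit eigenvector for λ_1: solve (Sigma - λ_1 I)v = 0. First row:
  (8 - 14.7202)·v_x + (-5)·v_y = 0, i.e. (-6.7202)·v_x + (-5)·v_y = 0,
  so v ∝ (b, λ_1 - a) = (-5, 6.7202); multiply by -1 so the first entry is positive: u = (5, -6.7202).
  ||u|| = √((5)² + (-6.7202)²) = √(70.1605) ≈ 8.3762,
  v_1 = u/||u|| ≈ (0.5969, -0.8023) (||v_1|| = 1).

λ_1 = 14.7202,  λ_2 = 4.2798;  v_1 ≈ (0.5969, -0.8023)


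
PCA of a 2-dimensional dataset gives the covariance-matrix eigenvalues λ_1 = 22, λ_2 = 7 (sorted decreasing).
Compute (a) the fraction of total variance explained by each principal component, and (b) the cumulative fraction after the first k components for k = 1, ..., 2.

Step 1 — total variance = trace(Sigma) = Σ λ_i = 22 + 7 = 29.

Step 2 — fraction explained by component i = λ_i / Σ λ:
  PC1: 22/29 = 0.7586
  PC2: 7/29 = 0.2414

Step 3 — cumulative fraction after k components = (λ_1 + ... + λ_k) / Σ λ:
  k = 1: 22/29 = 0.7586
  k = 2: (22 + 7)/29 = 29/29 = 1

Summary (fraction, with percent):

explained: PC1 0.7586 (75.86%), PC2 0.2414 (24.14%);  cumulative: 0.7586, 1


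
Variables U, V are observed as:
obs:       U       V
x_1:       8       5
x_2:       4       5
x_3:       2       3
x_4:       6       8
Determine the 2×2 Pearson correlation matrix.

Step 1 — column means:
  mean(U) = (8 + 4 + 2 + 6) / 4 = 20/4 = 5
  mean(V) = (5 + 5 + 3 + 8) / 4 = 21/4 = 5.25

Step 2 — sample variances and covariances s[i,j] = (1/(n-1)) · Σ_k (x_{k,i} - mean_i) · (x_{k,j} - mean_j), with n-1 = 3:
  s[U,U] = ((3)·(3) + (-1)·(-1) + (-3)·(-3) + (1)·(1)) / 3 = 20/3 = 6.6667
  s[U,V] = ((3)·(-0.25) + (-1)·(-0.25) + (-3)·(-2.25) + (1)·(2.75)) / 3 = 9/3 = 3
  s[V,V] = ((-0.25)·(-0.25) + (-0.25)·(-0.25) + (-2.25)·(-2.25) + (2.75)·(2.75)) / 3 = 12.75/3 = 4.25
  Sample standard deviations s_i = √(s[i,i]):
  s(U) = √(6.6667) = 2.582
  s(V) = √(4.25) = 2.0616

Step 3 — r_{ij} = s_{ij} / (s_i · s_j):
  r[U,U] = 1 (diagonal).
  r[U,V] = 3 / (2.582 · 2.0616) = 3 / 5.3229 = 0.5636
  r[V,V] = 1 (diagonal).

R is symmetric with unit diagonal. Assembling:

R = [[1, 0.5636],
 [0.5636, 1]]


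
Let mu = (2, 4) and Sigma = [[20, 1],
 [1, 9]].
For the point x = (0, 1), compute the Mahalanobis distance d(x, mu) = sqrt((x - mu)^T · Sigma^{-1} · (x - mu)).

Step 1 — centre the observation: (x - mu) = (-2, -3).

Step 2 — invert Sigma. det(Sigma) = 20·9 - (1)² = 179.
  Sigma^{-1} = (1/det) · [[d, -b], [-b, a]] = [[0.0503, -0.0056],
 [-0.0056, 0.1117]].

Step 3 — form the quadratic (x - mu)^T · Sigma^{-1} · (x - mu):
  Sigma^{-1} · (x - mu) = (-0.0838, -0.324).
  (x - mu)^T · [Sigma^{-1} · (x - mu)] = (-2)·(-0.0838) + (-3)·(-0.324) = 1.1397.

Step 4 — take square root: d = √(1.1397) ≈ 1.0676.

d(x, mu) = √(1.1397) ≈ 1.0676


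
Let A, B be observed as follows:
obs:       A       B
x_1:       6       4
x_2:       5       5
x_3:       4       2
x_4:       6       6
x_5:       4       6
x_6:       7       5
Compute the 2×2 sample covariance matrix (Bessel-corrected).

Step 1 — column means:
  mean(A) = (6 + 5 + 4 + 6 + 4 + 7) / 6 = 32/6 = 5.3333
  mean(B) = (4 + 5 + 2 + 6 + 6 + 5) / 6 = 28/6 = 4.6667

Step 2 — sample covariance S[i,j] = (1/(n-1)) · Σ_k (x_{k,i} - mean_i) · (x_{k,j} - mean_j), with n-1 = 5.
  S[A,A] = ((0.6667)·(0.6667) + (-0.3333)·(-0.3333) + (-1.3333)·(-1.3333) + (0.6667)·(0.6667) + (-1.3333)·(-1.3333) + (1.6667)·(1.6667)) / 5 = 7.3333/5 = 1.4667
  S[A,B] = ((0.6667)·(-0.6667) + (-0.3333)·(0.3333) + (-1.3333)·(-2.6667) + (0.6667)·(1.3333) + (-1.3333)·(1.3333) + (1.6667)·(0.3333)) / 5 = 2.6667/5 = 0.5333
  S[B,B] = ((-0.6667)·(-0.6667) + (0.3333)·(0.3333) + (-2.6667)·(-2.6667) + (1.3333)·(1.3333) + (1.3333)·(1.3333) + (0.3333)·(0.3333)) / 5 = 11.3333/5 = 2.2667

S is symmetric (S[j,i] = S[i,j]). Assembling:

S = [[1.4667, 0.5333],
 [0.5333, 2.2667]]


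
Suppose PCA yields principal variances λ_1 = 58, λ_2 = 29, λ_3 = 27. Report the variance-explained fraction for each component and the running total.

Step 1 — total variance = trace(Sigma) = Σ λ_i = 58 + 29 + 27 = 114.

Step 2 — fraction explained by component i = λ_i / Σ λ:
  PC1: 58/114 = 0.5088
  PC2: 29/114 = 0.2544
  PC3: 27/114 = 0.2368

Step 3 — cumulative fraction after k components = (λ_1 + ... + λ_k) / Σ λ:
  k = 1: 58/114 = 0.5088
  k = 2: (58 + 29)/114 = 87/114 = 0.7632
  k = 3: (58 + 29 + 27)/114 = 114/114 = 1

Summary (fraction, with percent):

explained: PC1 0.5088 (50.88%), PC2 0.2544 (25.44%), PC3 0.2368 (23.68%);  cumulative: 0.5088, 0.7632, 1


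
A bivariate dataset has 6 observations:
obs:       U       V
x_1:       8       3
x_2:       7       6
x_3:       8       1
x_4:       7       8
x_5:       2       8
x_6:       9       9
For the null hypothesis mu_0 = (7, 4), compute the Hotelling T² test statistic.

Step 1 — sample mean vector:
  mean(U) = (8 + 7 + 8 + 7 + 2 + 9) / 6 = 41/6 = 6.8333
  mean(V) = (3 + 6 + 1 + 8 + 8 + 9) / 6 = 35/6 = 5.8333
  x̄ = (6.8333, 5.8333),  deviation x̄ - mu_0 = (6.8333, 5.8333) - (7, 4) = (-0.1667, 1.8333).

Step 2 — sample covariance matrix, S[i,j] = (1/(n-1)) · Σ_k (x_{k,i} - mean_i) · (x_{k,j} - mean_j), divisor n-1 = 5:
  S[U,U] = ((1.1667)·(1.1667) + (0.1667)·(0.1667) + (1.1667)·(1.1667) + (0.1667)·(0.1667) + (-4.8333)·(-4.8333) + (2.1667)·(2.1667)) / 5 = 30.8333/5 = 6.1667
  S[U,V] = ((1.1667)·(-2.8333) + (0.1667)·(0.1667) + (1.1667)·(-4.8333) + (0.1667)·(2.1667) + (-4.8333)·(2.1667) + (2.1667)·(3.1667)) / 5 = -12.1667/5 = -2.4333
  S[V,V] = ((-2.8333)·(-2.8333) + (0.1667)·(0.1667) + (-4.8333)·(-4.8333) + (2.1667)·(2.1667) + (2.1667)·(2.1667) + (3.1667)·(3.1667)) / 5 = 50.8333/5 = 10.1667
  S = [[6.1667, -2.4333],
 [-2.4333, 10.1667]].

Step 3 — invert S. det(S) = 6.1667·10.1667 - (-2.4333)² = 56.7733.
  S^{-1} = (1/det) · [[d, -b], [-b, a]] = [[0.1791, 0.0429],
 [0.0429, 0.1086]].

Step 4 — quadratic form (x̄ - mu_0)^T · S^{-1} · (x̄ - mu_0):
  S^{-1} · (x̄ - mu_0) = (0.0487, 0.192),
  (x̄ - mu_0)^T · [...] = (-0.1667)·(0.0487) + (1.8333)·(0.192) = 0.3439.

Step 5 — scale by n: T² = 6 · 0.3439 = 2.0632.

T² ≈ 2.0632


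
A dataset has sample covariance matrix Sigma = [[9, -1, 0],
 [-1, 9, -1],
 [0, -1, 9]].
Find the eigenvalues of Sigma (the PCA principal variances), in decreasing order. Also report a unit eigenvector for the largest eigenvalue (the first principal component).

Step 1 — characteristic polynomial p(λ) = det(λI - Sigma) = λ³ - tr·λ² + c_1·λ - det, where tr = trace, c_1 = sum of the principal 2×2 minors, det = det(Sigma):
  tr = 9 + 9 + 9 = 27,
  c_1 = (9·9 - (-1)²) + (9·9 - (0)²) + (9·9 - (-1)²) = 80 + 81 + 80 = 241,
  det = 9·(9·9 - (-1)²) - (-1)·((-1)·9 - (-1)·(0)) + (0)·((-1)·(-1) - 9·(0)) = 9·(80) - (-1)·(-9) + (0)·(1) = 711.
  So p(λ) = λ³ - 27λ² + 241λ - 711.
Step 2 — look for an integer root (rational root theorem: any rational root is an integer divisor of 711). Testing λ = 9:
  p(9) = 729 - 2187 + 2169 - 711 = 0  ✓
  Dividing out (λ - 9): p(λ) = (λ - 9)(λ² - 18λ + 79).
Step 3 — remaining eigenvalues from the quadratic λ² - 18λ + 79 = 0:
  Δ = 18² - 4·79 = 324 - 316 = 8,  λ = (18 ± √8)/2 = (18 ± 2.8284)/2 ≈ 10.4142 or 7.5858.
  Sorted: λ_1 = 10.4142,  λ_2 = 9,  λ_3 = 7.5858  (check: sum = 27 = tr ✓).

Step 4 — unit eigenvector for λ_1 ≈ 10.4142: v spans the null space of (Sigma - λ_1 I), whose rows are
  r_1 = (-1.4142, -1, 0),  r_2 = (-1, -1.4142, -1),  r_3 = (0, -1, -1.4142).
  v is orthogonal to every row, so take v ∝ r_1 × r_2 = ((-1)·(-1) - (0)·(-1.4142), (0)·(-1) - (-1.4142)·(-1), (-1.4142)·(-1.4142) - (-1)·(-1)) ≈ (1, -1.4142, 1).
  Let u = (1, -1.4142, 1).
  ||u|| = √((1)² + (-1.4142)² + (1)²) = √(4) ≈ 2,  v_1 = u/||u|| ≈ (0.5, -0.7071, 0.5) (||v_1|| = 1).

λ_1 = 10.4142,  λ_2 = 9,  λ_3 = 7.5858;  v_1 ≈ (0.5, -0.7071, 0.5)


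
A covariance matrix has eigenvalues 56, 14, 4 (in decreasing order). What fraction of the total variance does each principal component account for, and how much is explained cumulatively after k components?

Step 1 — total variance = trace(Sigma) = Σ λ_i = 56 + 14 + 4 = 74.

Step 2 — fraction explained by component i = λ_i / Σ λ:
  PC1: 56/74 = 0.7568
  PC2: 14/74 = 0.1892
  PC3: 4/74 = 0.0541

Step 3 — cumulative fraction after k components = (λ_1 + ... + λ_k) / Σ λ:
  k = 1: 56/74 = 0.7568
  k = 2: (56 + 14)/74 = 70/74 = 0.9459
  k = 3: (56 + 14 + 4)/74 = 74/74 = 1

Summary (fraction, with percent):

explained: PC1 0.7568 (75.68%), PC2 0.1892 (18.92%), PC3 0.0541 (5.41%);  cumulative: 0.7568, 0.9459, 1


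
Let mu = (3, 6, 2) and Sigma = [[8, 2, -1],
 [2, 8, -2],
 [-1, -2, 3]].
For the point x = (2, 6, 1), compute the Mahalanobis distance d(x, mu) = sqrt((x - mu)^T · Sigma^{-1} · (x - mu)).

Step 1 — centre the observation: (x - mu) = (-1, 0, -1).

Step 2 — invert Sigma (cofactor / det for 3×3, or solve directly):
  Sigma^{-1} = [[0.1351, -0.027, 0.027],
 [-0.027, 0.1554, 0.0946],
 [0.027, 0.0946, 0.4054]].

Step 3 — form the quadratic (x - mu)^T · Sigma^{-1} · (x - mu):
  Sigma^{-1} · (x - mu) = (-0.1622, -0.0676, -0.4324).
  (x - mu)^T · [Sigma^{-1} · (x - mu)] = (-1)·(-0.1622) + (0)·(-0.0676) + (-1)·(-0.4324) = 0.5946.

Step 4 — take square root: d = √(0.5946) ≈ 0.7711.

d(x, mu) = √(0.5946) ≈ 0.7711


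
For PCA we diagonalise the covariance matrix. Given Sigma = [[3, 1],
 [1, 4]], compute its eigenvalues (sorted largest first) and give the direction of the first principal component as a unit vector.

Step 1 — characteristic polynomial of 2×2 Sigma:
  det(Sigma - λI) = λ² - trace · λ + det = 0.
  trace = 3 + 4 = 7, det = 3·4 - (1)² = 11.
Step 2 — discriminant:
  Δ = trace² - 4·det = 49 - 44 = 5.
Step 3 — eigenvalues:
  λ = (trace ± √Δ)/2 = (7 ± 2.2361)/2,
  λ_1 = 4.618,  λ_2 = 2.382.

Step 4 — unit eigenvector for λ_1: solve (Sigma - λ_1 I)v = 0. First row:
  (3 - 4.618)·v_x + (1)·v_y = 0, i.e. (-1.618)·v_x + (1)·v_y = 0,
  so v ∝ (b, λ_1 - a) = (1, 1.618) = u.
  ||u|| = √((1)² + (1.618)²) = √(3.618) ≈ 1.9021,
  v_1 = u/||u|| ≈ (0.5257, 0.8507) (||v_1|| = 1).

λ_1 = 4.618,  λ_2 = 2.382;  v_1 ≈ (0.5257, 0.8507)


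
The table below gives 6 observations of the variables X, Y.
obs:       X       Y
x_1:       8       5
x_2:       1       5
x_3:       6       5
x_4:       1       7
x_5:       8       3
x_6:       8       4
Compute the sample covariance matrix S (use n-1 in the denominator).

Step 1 — column means:
  mean(X) = (8 + 1 + 6 + 1 + 8 + 8) / 6 = 32/6 = 5.3333
  mean(Y) = (5 + 5 + 5 + 7 + 3 + 4) / 6 = 29/6 = 4.8333

Step 2 — sample covariance S[i,j] = (1/(n-1)) · Σ_k (x_{k,i} - mean_i) · (x_{k,j} - mean_j), with n-1 = 5.
  S[X,X] = ((2.6667)·(2.6667) + (-4.3333)·(-4.3333) + (0.6667)·(0.6667) + (-4.3333)·(-4.3333) + (2.6667)·(2.6667) + (2.6667)·(2.6667)) / 5 = 59.3333/5 = 11.8667
  S[X,Y] = ((2.6667)·(0.1667) + (-4.3333)·(0.1667) + (0.6667)·(0.1667) + (-4.3333)·(2.1667) + (2.6667)·(-1.8333) + (2.6667)·(-0.8333)) / 5 = -16.6667/5 = -3.3333
  S[Y,Y] = ((0.1667)·(0.1667) + (0.1667)·(0.1667) + (0.1667)·(0.1667) + (2.1667)·(2.1667) + (-1.8333)·(-1.8333) + (-0.8333)·(-0.8333)) / 5 = 8.8333/5 = 1.7667

S is symmetric (S[j,i] = S[i,j]). Assembling:

S = [[11.8667, -3.3333],
 [-3.3333, 1.7667]]


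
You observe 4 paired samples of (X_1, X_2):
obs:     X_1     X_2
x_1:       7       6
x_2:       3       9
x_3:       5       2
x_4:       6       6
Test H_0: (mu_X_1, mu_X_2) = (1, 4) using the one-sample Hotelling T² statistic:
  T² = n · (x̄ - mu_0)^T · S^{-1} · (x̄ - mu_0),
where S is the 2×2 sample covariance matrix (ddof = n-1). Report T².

Step 1 — sample mean vector:
  mean(X_1) = (7 + 3 + 5 + 6) / 4 = 21/4 = 5.25
  mean(X_2) = (6 + 9 + 2 + 6) / 4 = 23/4 = 5.75
  x̄ = (5.25, 5.75),  deviation x̄ - mu_0 = (5.25, 5.75) - (1, 4) = (4.25, 1.75).

Step 2 — sample covariance matrix, S[i,j] = (1/(n-1)) · Σ_k (x_{k,i} - mean_i) · (x_{k,j} - mean_j), divisor n-1 = 3:
  S[X_1,X_1] = ((1.75)·(1.75) + (-2.25)·(-2.25) + (-0.25)·(-0.25) + (0.75)·(0.75)) / 3 = 8.75/3 = 2.9167
  S[X_1,X_2] = ((1.75)·(0.25) + (-2.25)·(3.25) + (-0.25)·(-3.75) + (0.75)·(0.25)) / 3 = -5.75/3 = -1.9167
  S[X_2,X_2] = ((0.25)·(0.25) + (3.25)·(3.25) + (-3.75)·(-3.75) + (0.25)·(0.25)) / 3 = 24.75/3 = 8.25
  S = [[2.9167, -1.9167],
 [-1.9167, 8.25]].

Step 3 — invert S. det(S) = 2.9167·8.25 - (-1.9167)² = 20.3889.
  S^{-1} = (1/det) · [[d, -b], [-b, a]] = [[0.4046, 0.094],
 [0.094, 0.1431]].

Step 4 — quadratic form (x̄ - mu_0)^T · S^{-1} · (x̄ - mu_0):
  S^{-1} · (x̄ - mu_0) = (1.8842, 0.6499),
  (x̄ - mu_0)^T · [...] = (4.25)·(1.8842) + (1.75)·(0.6499) = 9.1451.

Step 5 — scale by n: T² = 4 · 9.1451 = 36.5804.

T² ≈ 36.5804


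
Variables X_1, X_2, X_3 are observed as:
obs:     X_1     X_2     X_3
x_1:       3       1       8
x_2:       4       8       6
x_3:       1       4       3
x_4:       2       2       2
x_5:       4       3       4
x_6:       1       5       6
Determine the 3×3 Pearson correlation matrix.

Step 1 — column means:
  mean(X_1) = (3 + 4 + 1 + 2 + 4 + 1) / 6 = 15/6 = 2.5
  mean(X_2) = (1 + 8 + 4 + 2 + 3 + 5) / 6 = 23/6 = 3.8333
  mean(X_3) = (8 + 6 + 3 + 2 + 4 + 6) / 6 = 29/6 = 4.8333

Step 2 — sample variances and covariances s[i,j] = (1/(n-1)) · Σ_k (x_{k,i} - mean_i) · (x_{k,j} - mean_j), with n-1 = 5:
  s[X_1,X_1] = ((0.5)·(0.5) + (1.5)·(1.5) + (-1.5)·(-1.5) + (-0.5)·(-0.5) + (1.5)·(1.5) + (-1.5)·(-1.5)) / 5 = 9.5/5 = 1.9
  s[X_1,X_2] = ((0.5)·(-2.8333) + (1.5)·(4.1667) + (-1.5)·(0.1667) + (-0.5)·(-1.8333) + (1.5)·(-0.8333) + (-1.5)·(1.1667)) / 5 = 2.5/5 = 0.5
  s[X_1,X_3] = ((0.5)·(3.1667) + (1.5)·(1.1667) + (-1.5)·(-1.8333) + (-0.5)·(-2.8333) + (1.5)·(-0.8333) + (-1.5)·(1.1667)) / 5 = 4.5/5 = 0.9
  s[X_2,X_2] = ((-2.8333)·(-2.8333) + (4.1667)·(4.1667) + (0.1667)·(0.1667) + (-1.8333)·(-1.8333) + (-0.8333)·(-0.8333) + (1.1667)·(1.1667)) / 5 = 30.8333/5 = 6.1667
  s[X_2,X_3] = ((-2.8333)·(3.1667) + (4.1667)·(1.1667) + (0.1667)·(-1.8333) + (-1.8333)·(-2.8333) + (-0.8333)·(-0.8333) + (1.1667)·(1.1667)) / 5 = 2.8333/5 = 0.5667
  s[X_3,X_3] = ((3.1667)·(3.1667) + (1.1667)·(1.1667) + (-1.8333)·(-1.8333) + (-2.8333)·(-2.8333) + (-0.8333)·(-0.8333) + (1.1667)·(1.1667)) / 5 = 24.8333/5 = 4.9667
  Sample standard deviations s_i = √(s[i,i]):
  s(X_1) = √(1.9) = 1.3784
  s(X_2) = √(6.1667) = 2.4833
  s(X_3) = √(4.9667) = 2.2286

Step 3 — r_{ij} = s_{ij} / (s_i · s_j):
  r[X_1,X_1] = 1 (diagonal).
  r[X_1,X_2] = 0.5 / (1.3784 · 2.4833) = 0.5 / 3.423 = 0.1461
  r[X_1,X_3] = 0.9 / (1.3784 · 2.2286) = 0.9 / 3.0719 = 0.293
  r[X_2,X_2] = 1 (diagonal).
  r[X_2,X_3] = 0.5667 / (2.4833 · 2.2286) = 0.5667 / 5.5342 = 0.1024
  r[X_3,X_3] = 1 (diagonal).

R is symmetric with unit diagonal. Assembling:

R = [[1, 0.1461, 0.293],
 [0.1461, 1, 0.1024],
 [0.293, 0.1024, 1]]


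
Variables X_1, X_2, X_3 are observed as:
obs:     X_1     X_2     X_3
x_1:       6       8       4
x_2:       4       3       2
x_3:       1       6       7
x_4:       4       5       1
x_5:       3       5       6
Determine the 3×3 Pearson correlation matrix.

Step 1 — column means:
  mean(X_1) = (6 + 4 + 1 + 4 + 3) / 5 = 18/5 = 3.6
  mean(X_2) = (8 + 3 + 6 + 5 + 5) / 5 = 27/5 = 5.4
  mean(X_3) = (4 + 2 + 7 + 1 + 6) / 5 = 20/5 = 4

Step 2 — sample variances and covariances s[i,j] = (1/(n-1)) · Σ_k (x_{k,i} - mean_i) · (x_{k,j} - mean_j), with n-1 = 4:
  s[X_1,X_1] = ((2.4)·(2.4) + (0.4)·(0.4) + (-2.6)·(-2.6) + (0.4)·(0.4) + (-0.6)·(-0.6)) / 4 = 13.2/4 = 3.3
  s[X_1,X_2] = ((2.4)·(2.6) + (0.4)·(-2.4) + (-2.6)·(0.6) + (0.4)·(-0.4) + (-0.6)·(-0.4)) / 4 = 3.8/4 = 0.95
  s[X_1,X_3] = ((2.4)·(0) + (0.4)·(-2) + (-2.6)·(3) + (0.4)·(-3) + (-0.6)·(2)) / 4 = -11/4 = -2.75
  s[X_2,X_2] = ((2.6)·(2.6) + (-2.4)·(-2.4) + (0.6)·(0.6) + (-0.4)·(-0.4) + (-0.4)·(-0.4)) / 4 = 13.2/4 = 3.3
  s[X_2,X_3] = ((2.6)·(0) + (-2.4)·(-2) + (0.6)·(3) + (-0.4)·(-3) + (-0.4)·(2)) / 4 = 7/4 = 1.75
  s[X_3,X_3] = ((0)·(0) + (-2)·(-2) + (3)·(3) + (-3)·(-3) + (2)·(2)) / 4 = 26/4 = 6.5
  Sample standard deviations s_i = √(s[i,i]):
  s(X_1) = √(3.3) = 1.8166
  s(X_2) = √(3.3) = 1.8166
  s(X_3) = √(6.5) = 2.5495

Step 3 — r_{ij} = s_{ij} / (s_i · s_j):
  r[X_1,X_1] = 1 (diagonal).
  r[X_1,X_2] = 0.95 / (1.8166 · 1.8166) = 0.95 / 3.3 = 0.2879
  r[X_1,X_3] = -2.75 / (1.8166 · 2.5495) = -2.75 / 4.6314 = -0.5938
  r[X_2,X_2] = 1 (diagonal).
  r[X_2,X_3] = 1.75 / (1.8166 · 2.5495) = 1.75 / 4.6314 = 0.3779
  r[X_3,X_3] = 1 (diagonal).

R is symmetric with unit diagonal. Assembling:

R = [[1, 0.2879, -0.5938],
 [0.2879, 1, 0.3779],
 [-0.5938, 0.3779, 1]]


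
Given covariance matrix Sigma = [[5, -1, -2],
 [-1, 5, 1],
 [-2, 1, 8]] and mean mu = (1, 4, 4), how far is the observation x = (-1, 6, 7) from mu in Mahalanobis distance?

Step 1 — centre the observation: (x - mu) = (-2, 2, 3).

Step 2 — invert Sigma (cofactor / det for 3×3, or solve directly):
  Sigma^{-1} = [[0.2281, 0.0351, 0.0526],
 [0.0351, 0.2105, -0.0175],
 [0.0526, -0.0175, 0.1404]].

Step 3 — form the quadratic (x - mu)^T · Sigma^{-1} · (x - mu):
  Sigma^{-1} · (x - mu) = (-0.2281, 0.2982, 0.2807).
  (x - mu)^T · [Sigma^{-1} · (x - mu)] = (-2)·(-0.2281) + (2)·(0.2982) + (3)·(0.2807) = 1.8947.

Step 4 — take square root: d = √(1.8947) ≈ 1.3765.

d(x, mu) = √(1.8947) ≈ 1.3765


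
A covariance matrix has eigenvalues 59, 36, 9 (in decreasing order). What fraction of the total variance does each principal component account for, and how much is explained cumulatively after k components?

Step 1 — total variance = trace(Sigma) = Σ λ_i = 59 + 36 + 9 = 104.

Step 2 — fraction explained by component i = λ_i / Σ λ:
  PC1: 59/104 = 0.5673
  PC2: 36/104 = 0.3462
  PC3: 9/104 = 0.0865

Step 3 — cumulative fraction after k components = (λ_1 + ... + λ_k) / Σ λ:
  k = 1: 59/104 = 0.5673
  k = 2: (59 + 36)/104 = 95/104 = 0.9135
  k = 3: (59 + 36 + 9)/104 = 104/104 = 1

Summary (fraction, with percent):

explained: PC1 0.5673 (56.73%), PC2 0.3462 (34.62%), PC3 0.0865 (8.65%);  cumulative: 0.5673, 0.9135, 1


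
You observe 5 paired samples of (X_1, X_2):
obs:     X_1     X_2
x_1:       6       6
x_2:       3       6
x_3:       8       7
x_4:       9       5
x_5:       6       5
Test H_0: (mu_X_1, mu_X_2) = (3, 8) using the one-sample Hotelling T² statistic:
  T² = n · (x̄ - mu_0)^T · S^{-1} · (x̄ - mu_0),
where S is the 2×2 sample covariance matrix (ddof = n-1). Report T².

Step 1 — sample mean vector:
  mean(X_1) = (6 + 3 + 8 + 9 + 6) / 5 = 32/5 = 6.4
  mean(X_2) = (6 + 6 + 7 + 5 + 5) / 5 = 29/5 = 5.8
  x̄ = (6.4, 5.8),  deviation x̄ - mu_0 = (6.4, 5.8) - (3, 8) = (3.4, -2.2).

Step 2 — sample covariance matrix, S[i,j] = (1/(n-1)) · Σ_k (x_{k,i} - mean_i) · (x_{k,j} - mean_j), divisor n-1 = 4:
  S[X_1,X_1] = ((-0.4)·(-0.4) + (-3.4)·(-3.4) + (1.6)·(1.6) + (2.6)·(2.6) + (-0.4)·(-0.4)) / 4 = 21.2/4 = 5.3
  S[X_1,X_2] = ((-0.4)·(0.2) + (-3.4)·(0.2) + (1.6)·(1.2) + (2.6)·(-0.8) + (-0.4)·(-0.8)) / 4 = -0.6/4 = -0.15
  S[X_2,X_2] = ((0.2)·(0.2) + (0.2)·(0.2) + (1.2)·(1.2) + (-0.8)·(-0.8) + (-0.8)·(-0.8)) / 4 = 2.8/4 = 0.7
  S = [[5.3, -0.15],
 [-0.15, 0.7]].

Step 3 — invert S. det(S) = 5.3·0.7 - (-0.15)² = 3.6875.
  S^{-1} = (1/det) · [[d, -b], [-b, a]] = [[0.1898, 0.0407],
 [0.0407, 1.4373]].

Step 4 — quadratic form (x̄ - mu_0)^T · S^{-1} · (x̄ - mu_0):
  S^{-1} · (x̄ - mu_0) = (0.5559, -3.0237),
  (x̄ - mu_0)^T · [...] = (3.4)·(0.5559) + (-2.2)·(-3.0237) = 8.5424.

Step 5 — scale by n: T² = 5 · 8.5424 = 42.7119.

T² ≈ 42.7119


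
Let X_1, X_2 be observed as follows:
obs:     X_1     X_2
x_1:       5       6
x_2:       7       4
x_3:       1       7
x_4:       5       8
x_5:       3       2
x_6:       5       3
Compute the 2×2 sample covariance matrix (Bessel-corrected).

Step 1 — column means:
  mean(X_1) = (5 + 7 + 1 + 5 + 3 + 5) / 6 = 26/6 = 4.3333
  mean(X_2) = (6 + 4 + 7 + 8 + 2 + 3) / 6 = 30/6 = 5

Step 2 — sample covariance S[i,j] = (1/(n-1)) · Σ_k (x_{k,i} - mean_i) · (x_{k,j} - mean_j), with n-1 = 5.
  S[X_1,X_1] = ((0.6667)·(0.6667) + (2.6667)·(2.6667) + (-3.3333)·(-3.3333) + (0.6667)·(0.6667) + (-1.3333)·(-1.3333) + (0.6667)·(0.6667)) / 5 = 21.3333/5 = 4.2667
  S[X_1,X_2] = ((0.6667)·(1) + (2.6667)·(-1) + (-3.3333)·(2) + (0.6667)·(3) + (-1.3333)·(-3) + (0.6667)·(-2)) / 5 = -4/5 = -0.8
  S[X_2,X_2] = ((1)·(1) + (-1)·(-1) + (2)·(2) + (3)·(3) + (-3)·(-3) + (-2)·(-2)) / 5 = 28/5 = 5.6

S is symmetric (S[j,i] = S[i,j]). Assembling:

S = [[4.2667, -0.8],
 [-0.8, 5.6]]


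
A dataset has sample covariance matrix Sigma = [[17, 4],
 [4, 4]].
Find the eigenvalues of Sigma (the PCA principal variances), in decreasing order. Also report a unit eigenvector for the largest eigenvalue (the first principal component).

Step 1 — characteristic polynomial of 2×2 Sigma:
  det(Sigma - λI) = λ² - trace · λ + det = 0.
  trace = 17 + 4 = 21, det = 17·4 - (4)² = 52.
Step 2 — discriminant:
  Δ = trace² - 4·det = 441 - 208 = 233.
Step 3 — eigenvalues:
  λ = (trace ± √Δ)/2 = (21 ± 15.2643)/2,
  λ_1 = 18.1322,  λ_2 = 2.8678.

Step 4 — unit eigenvector for λ_1: solve (Sigma - λ_1 I)v = 0. First row:
  (17 - 18.1322)·v_x + (4)·v_y = 0, i.e. (-1.1322)·v_x + (4)·v_y = 0,
  so v ∝ (b, λ_1 - a) = (4, 1.1322) = u.
  ||u|| = √((4)² + (1.1322)²) = √(17.2818) ≈ 4.1571,
  v_1 = u/||u|| ≈ (0.9622, 0.2723) (||v_1|| = 1).

λ_1 = 18.1322,  λ_2 = 2.8678;  v_1 ≈ (0.9622, 0.2723)


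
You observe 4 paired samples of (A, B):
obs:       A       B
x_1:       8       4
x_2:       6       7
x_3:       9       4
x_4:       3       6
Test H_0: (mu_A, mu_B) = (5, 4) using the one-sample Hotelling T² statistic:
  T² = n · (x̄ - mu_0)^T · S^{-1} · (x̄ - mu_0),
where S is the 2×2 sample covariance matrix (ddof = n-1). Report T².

Step 1 — sample mean vector:
  mean(A) = (8 + 6 + 9 + 3) / 4 = 26/4 = 6.5
  mean(B) = (4 + 7 + 4 + 6) / 4 = 21/4 = 5.25
  x̄ = (6.5, 5.25),  deviation x̄ - mu_0 = (6.5, 5.25) - (5, 4) = (1.5, 1.25).

Step 2 — sample covariance matrix, S[i,j] = (1/(n-1)) · Σ_k (x_{k,i} - mean_i) · (x_{k,j} - mean_j), divisor n-1 = 3:
  S[A,A] = ((1.5)·(1.5) + (-0.5)·(-0.5) + (2.5)·(2.5) + (-3.5)·(-3.5)) / 3 = 21/3 = 7
  S[A,B] = ((1.5)·(-1.25) + (-0.5)·(1.75) + (2.5)·(-1.25) + (-3.5)·(0.75)) / 3 = -8.5/3 = -2.8333
  S[B,B] = ((-1.25)·(-1.25) + (1.75)·(1.75) + (-1.25)·(-1.25) + (0.75)·(0.75)) / 3 = 6.75/3 = 2.25
  S = [[7, -2.8333],
 [-2.8333, 2.25]].

Step 3 — invert S. det(S) = 7·2.25 - (-2.8333)² = 7.7222.
  S^{-1} = (1/det) · [[d, -b], [-b, a]] = [[0.2914, 0.3669],
 [0.3669, 0.9065]].

Step 4 — quadratic form (x̄ - mu_0)^T · S^{-1} · (x̄ - mu_0):
  S^{-1} · (x̄ - mu_0) = (0.8957, 1.6835),
  (x̄ - mu_0)^T · [...] = (1.5)·(0.8957) + (1.25)·(1.6835) = 3.4478.

Step 5 — scale by n: T² = 4 · 3.4478 = 13.7914.

T² ≈ 13.7914


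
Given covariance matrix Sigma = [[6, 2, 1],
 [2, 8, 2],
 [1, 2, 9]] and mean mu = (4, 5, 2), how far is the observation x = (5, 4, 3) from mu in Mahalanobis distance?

Step 1 — centre the observation: (x - mu) = (1, -1, 1).

Step 2 — invert Sigma (cofactor / det for 3×3, or solve directly):
  Sigma^{-1} = [[0.1828, -0.043, -0.0108],
 [-0.043, 0.1425, -0.0269],
 [-0.0108, -0.0269, 0.1183]].

Step 3 — form the quadratic (x - mu)^T · Sigma^{-1} · (x - mu):
  Sigma^{-1} · (x - mu) = (0.2151, -0.2124, 0.1344).
  (x - mu)^T · [Sigma^{-1} · (x - mu)] = (1)·(0.2151) + (-1)·(-0.2124) + (1)·(0.1344) = 0.5618.

Step 4 — take square root: d = √(0.5618) ≈ 0.7496.

d(x, mu) = √(0.5618) ≈ 0.7496
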